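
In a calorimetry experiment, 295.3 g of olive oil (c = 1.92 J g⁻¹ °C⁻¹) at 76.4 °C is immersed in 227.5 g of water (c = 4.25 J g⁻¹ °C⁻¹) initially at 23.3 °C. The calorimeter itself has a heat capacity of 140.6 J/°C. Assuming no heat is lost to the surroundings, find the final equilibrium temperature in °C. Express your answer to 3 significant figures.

Heat lost by olive oil = heat gained by water + calorimeter.
(295.3)(1.92)(76.4 − T) = [(227.5)(4.25) + 140.6](T − 23.3)
566.976 (76.4 − T) = 1107.475 (T − 23.3)
43317 − 566.976 T = 1107.475 T − 25804
69121 = 1674.451 T
T = 41.28 °C

T_f = 41.3 °C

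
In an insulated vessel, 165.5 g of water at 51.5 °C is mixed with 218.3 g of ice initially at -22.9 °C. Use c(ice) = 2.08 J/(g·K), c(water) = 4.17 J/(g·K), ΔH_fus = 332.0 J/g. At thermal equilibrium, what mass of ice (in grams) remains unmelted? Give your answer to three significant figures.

m_ice remaining = 143 g

Heat to warm all ice to 0 °C: 218.3×2.08×22.9 = 10398 J
Heat released by water cooling to 0 °C: 165.5×4.17×51.5 = 35542 J
35542 J < 10398 + 218.3×332.0 = 82873.6 J, so not all ice melts; final T = 0 °C.
Heat left for melting: 35542 − 10398 = 25144 J
Mass melted = 25144 / 332.0 = 75.73 g
Ice remaining = 218.3 − 75.73 = 142.57 g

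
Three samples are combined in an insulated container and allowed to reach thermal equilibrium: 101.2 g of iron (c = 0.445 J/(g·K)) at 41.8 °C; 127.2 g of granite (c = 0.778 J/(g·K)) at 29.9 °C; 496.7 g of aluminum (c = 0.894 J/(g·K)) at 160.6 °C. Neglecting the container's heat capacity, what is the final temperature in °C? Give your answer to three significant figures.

T_f = 130 °C

Σ mᵢcᵢ(T − Tᵢ) = 0  ⇒  T = Σ mᵢcᵢTᵢ / Σ mᵢcᵢ
Σ mᵢcᵢ = 101.2×0.445 + 127.2×0.778 + 496.7×0.894 = 588.0454
Σ mᵢcᵢTᵢ = 45.034×41.8 + 98.9616×29.9 + 444.0498×160.6 = 76156
T = 76156 / 588.0454 = 129.5 °C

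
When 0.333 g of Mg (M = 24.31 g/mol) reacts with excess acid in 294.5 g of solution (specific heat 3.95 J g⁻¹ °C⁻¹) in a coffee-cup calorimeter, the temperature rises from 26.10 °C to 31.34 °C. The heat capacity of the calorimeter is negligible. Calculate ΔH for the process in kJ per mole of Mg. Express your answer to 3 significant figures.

ΔH = -445 kJ/mol

|ΔT| = |31.34 − 26.10| = 5.24 °C
|q_surr| = (294.5 × 3.95) × 5.24 = 1163.275 × 5.24 = 6096 J
n(Mg) = 0.333 / 24.31 = 0.01370 mol
Temperature rose, so q_rxn = −|q_surr| = -6.096 kJ
ΔH = q_rxn / n = -445.0 kJ/mol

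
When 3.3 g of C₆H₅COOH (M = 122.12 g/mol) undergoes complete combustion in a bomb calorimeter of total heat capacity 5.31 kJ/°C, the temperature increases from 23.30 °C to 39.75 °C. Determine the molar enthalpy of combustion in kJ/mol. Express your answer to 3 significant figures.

ΔH = -3230 kJ/mol

ΔT = 39.75 − 23.30 = 16.45 °C
q_cal = C_cal × ΔT = 5.31 × 16.45 = 87.3495 kJ
n = 3.3 / 122.12 = 0.02702 mol
q_rxn = −q_cal = -87.3495 kJ
ΔH = -87.3495 / 0.02702 = -3233 kJ/mol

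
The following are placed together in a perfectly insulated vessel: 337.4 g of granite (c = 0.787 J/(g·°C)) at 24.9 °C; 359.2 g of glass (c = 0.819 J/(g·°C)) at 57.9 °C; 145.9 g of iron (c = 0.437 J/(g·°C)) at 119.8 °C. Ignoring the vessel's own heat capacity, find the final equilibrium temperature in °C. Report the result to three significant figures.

T_f = 50.2 °C

Σ mᵢcᵢ(T − Tᵢ) = 0  ⇒  T = Σ mᵢcᵢTᵢ / Σ mᵢcᵢ
Σ mᵢcᵢ = 337.4×0.787 + 359.2×0.819 + 145.9×0.437 = 623.4769
Σ mᵢcᵢTᵢ = 265.5338×24.9 + 294.1848×57.9 + 63.7583×119.8 = 31283
T = 31283 / 623.4769 = 50.18 °C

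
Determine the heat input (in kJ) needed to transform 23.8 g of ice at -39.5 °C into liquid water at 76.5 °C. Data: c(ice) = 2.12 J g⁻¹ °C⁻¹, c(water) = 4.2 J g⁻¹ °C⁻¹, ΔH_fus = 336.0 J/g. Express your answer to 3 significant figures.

q = 17.6 kJ

q1 (heat ice -39.5→0.0 °C): 23.8 × 2.12 × 39.5 = 1993 J
q2 (melt at 0 °C): 23.8 × 336.0 = 7997 J
q3 (heat water 0.0→76.5 °C): 23.8 × 4.2 × 76.5 = 7647 J
Total: 1993 + 7997 + 7647 = 17637 J = 17.6 kJ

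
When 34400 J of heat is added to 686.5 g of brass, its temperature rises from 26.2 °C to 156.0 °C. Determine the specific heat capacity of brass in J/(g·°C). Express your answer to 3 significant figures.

c = q / (m ΔT) = 34400 / (686.5 × 129.8)
c = 34400 / 89107.7 = 0.386 J/(g·°C)

c = 0.386 J/(g·°C)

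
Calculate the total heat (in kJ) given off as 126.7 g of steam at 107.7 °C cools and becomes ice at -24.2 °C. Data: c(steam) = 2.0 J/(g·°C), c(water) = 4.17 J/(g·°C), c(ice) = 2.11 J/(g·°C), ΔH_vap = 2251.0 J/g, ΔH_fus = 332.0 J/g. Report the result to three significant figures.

q1 (cool steam 107.7→100 °C): 126.7 × 2.0 × 7.7 = 1951 J
q2 (condense at 100 °C): 126.7 × 2251.0 = 285202 J
q3 (cool water 100→0 °C): 126.7 × 4.17 × 100.0 = 52834 J
q4 (freeze at 0 °C): 126.7 × 332.0 = 42064 J
q5 (cool ice 0→-24.2 °C): 126.7 × 2.11 × 24.2 = 6470 J
Total: 1951 + 285202 + 52834 + 42064 + 6470 = 388521 J = 389 kJ

q = 389 kJ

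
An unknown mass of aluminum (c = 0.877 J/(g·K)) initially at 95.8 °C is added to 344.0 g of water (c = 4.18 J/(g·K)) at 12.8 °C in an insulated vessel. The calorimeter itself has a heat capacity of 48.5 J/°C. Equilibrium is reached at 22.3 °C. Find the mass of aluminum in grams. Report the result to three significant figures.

q_gained = (344.0 × 4.18 + 48.5) × (22.3 − 12.8) = 14120 J
q_lost = m × 0.877 × (95.8 − 22.3) = 64.4595 m
m = 14120 / 64.4595 = 219 g

m = 219 g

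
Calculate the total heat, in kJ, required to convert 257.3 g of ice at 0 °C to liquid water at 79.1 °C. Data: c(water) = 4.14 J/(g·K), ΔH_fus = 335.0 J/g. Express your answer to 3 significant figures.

q = 170 kJ

q1 (melt at 0 °C): 257.3 × 335.0 = 86196 J
q2 (heat water 0.0→79.1 °C): 257.3 × 4.14 × 79.1 = 84259 J
Total: 86196 + 84259 = 170455 J = 170 kJ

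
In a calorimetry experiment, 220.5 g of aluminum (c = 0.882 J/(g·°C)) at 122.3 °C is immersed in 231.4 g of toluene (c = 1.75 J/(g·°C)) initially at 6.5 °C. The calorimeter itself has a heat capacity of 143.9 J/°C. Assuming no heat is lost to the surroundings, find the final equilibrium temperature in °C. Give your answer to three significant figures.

Heat lost by aluminum = heat gained by toluene + calorimeter.
(220.5)(0.882)(122.3 − T) = [(231.4)(1.75) + 143.9](T − 6.5)
194.481 (122.3 − T) = 548.85 (T − 6.5)
23785 − 194.481 T = 548.85 T − 3567.5
27352.5 = 743.331 T
T = 36.80 °C

T_f = 36.8 °C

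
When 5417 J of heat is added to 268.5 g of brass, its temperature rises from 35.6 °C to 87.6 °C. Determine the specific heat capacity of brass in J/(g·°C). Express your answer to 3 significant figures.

c = 0.388 J/(g·°C)

c = q / (m ΔT) = 5417 / (268.5 × 52.0)
c = 5417 / 13962 = 0.388 J/(g·°C)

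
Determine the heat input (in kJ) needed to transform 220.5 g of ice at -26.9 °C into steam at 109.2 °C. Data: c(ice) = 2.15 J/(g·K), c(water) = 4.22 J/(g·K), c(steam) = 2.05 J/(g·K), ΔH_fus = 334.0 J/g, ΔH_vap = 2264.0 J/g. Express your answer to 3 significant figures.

q1 (heat ice -26.9→0.0 °C): 220.5 × 2.15 × 26.9 = 12753 J
q2 (melt at 0 °C): 220.5 × 334.0 = 73647 J
q3 (heat water 0.0→100.0 °C): 220.5 × 4.22 × 100.0 = 93051 J
q4 (vaporize at 100 °C): 220.5 × 2264.0 = 499212 J
q5 (heat steam 100.0→109.2 °C): 220.5 × 2.05 × 9.2 = 4159 J
Total: 12753 + 73647 + 93051 + 499212 + 4159 = 682822 J = 683 kJ

q = 683 kJ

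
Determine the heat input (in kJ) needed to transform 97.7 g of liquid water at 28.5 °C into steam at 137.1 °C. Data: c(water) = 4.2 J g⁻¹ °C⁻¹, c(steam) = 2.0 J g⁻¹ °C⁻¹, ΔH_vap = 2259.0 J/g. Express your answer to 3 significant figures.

q = 257 kJ

q1 (heat water 28.5→100.0 °C): 97.7 × 4.2 × 71.5 = 29339 J
q2 (vaporize at 100 °C): 97.7 × 2259.0 = 220704 J
q3 (heat steam 100.0→137.1 °C): 97.7 × 2.0 × 37.1 = 7249 J
Total: 29339 + 220704 + 7249 = 257292 J = 257 kJ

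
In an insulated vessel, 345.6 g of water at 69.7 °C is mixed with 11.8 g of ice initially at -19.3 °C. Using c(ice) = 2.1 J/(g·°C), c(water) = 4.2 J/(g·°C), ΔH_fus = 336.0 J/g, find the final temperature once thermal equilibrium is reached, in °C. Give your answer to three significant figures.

T_f = 64.4 °C

Heat to bring ice to 0 °C and melt it: q₁ = 11.8×2.1×19.3 + 11.8×336.0 = 4443.1 J
Heat the water can supply cooling to 0 °C: 345.6×4.2×69.7 = 101171 J > q₁, so all ice melts.
Energy balance: 345.6×4.2×(69.7 − T) = 4443.1 + 11.8×4.2×(T − 0)
1451.52(69.7 − T) = 4443.1 + 49.56 T
101171 − 4443.1 = 1501.08 T
T = 96727.9 / 1501.08 = 64.44 °C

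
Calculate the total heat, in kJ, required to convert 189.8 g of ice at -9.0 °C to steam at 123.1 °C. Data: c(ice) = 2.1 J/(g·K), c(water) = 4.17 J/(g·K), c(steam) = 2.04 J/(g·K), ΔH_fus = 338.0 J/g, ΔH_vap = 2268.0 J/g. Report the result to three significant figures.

q1 (heat ice -9.0→0.0 °C): 189.8 × 2.1 × 9.0 = 3587 J
q2 (melt at 0 °C): 189.8 × 338.0 = 64152 J
q3 (heat water 0.0→100.0 °C): 189.8 × 4.17 × 100.0 = 79147 J
q4 (vaporize at 100 °C): 189.8 × 2268.0 = 430466 J
q5 (heat steam 100.0→123.1 °C): 189.8 × 2.04 × 23.1 = 8944 J
Total: 3587 + 64152 + 79147 + 430466 + 8944 = 586296 J = 586 kJ

q = 586 kJ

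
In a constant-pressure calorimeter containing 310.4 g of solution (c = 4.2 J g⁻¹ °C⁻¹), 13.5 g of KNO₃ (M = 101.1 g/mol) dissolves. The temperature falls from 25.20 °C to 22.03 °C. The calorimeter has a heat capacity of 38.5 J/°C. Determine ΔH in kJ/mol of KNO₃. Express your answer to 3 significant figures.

ΔH = 31.9 kJ/mol

|ΔT| = |22.03 − 25.20| = 3.17 °C
|q_surr| = (310.4 × 4.2 + 38.5) × 3.17 = 1342.18 × 3.17 = 4255 J
n(KNO₃) = 13.5 / 101.1 = 0.1335 mol
Temperature fell, so q_rxn = +|q_surr| = 4.255 kJ
ΔH = q_rxn / n = 31.87 kJ/mol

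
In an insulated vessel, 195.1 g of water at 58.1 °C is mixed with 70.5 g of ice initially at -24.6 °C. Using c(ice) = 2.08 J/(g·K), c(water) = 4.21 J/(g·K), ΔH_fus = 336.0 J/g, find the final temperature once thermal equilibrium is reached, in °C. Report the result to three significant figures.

T_f = 18.3 °C

Heat to bring ice to 0 °C and melt it: q₁ = 70.5×2.08×24.6 + 70.5×336.0 = 27295 J
Heat the water can supply cooling to 0 °C: 195.1×4.21×58.1 = 47721.7 J > q₁, so all ice melts.
Energy balance: 195.1×4.21×(58.1 − T) = 27295 + 70.5×4.21×(T − 0)
821.371(58.1 − T) = 27295 + 296.805 T
47721.7 − 27295 = 1118.176 T
T = 20426.7 / 1118.176 = 18.27 °C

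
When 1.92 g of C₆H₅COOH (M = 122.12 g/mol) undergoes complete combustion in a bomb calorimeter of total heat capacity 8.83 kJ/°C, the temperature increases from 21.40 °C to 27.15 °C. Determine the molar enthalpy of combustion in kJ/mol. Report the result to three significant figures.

ΔT = 27.15 − 21.40 = 5.75 °C
q_cal = C_cal × ΔT = 8.83 × 5.75 = 50.7725 kJ
n = 1.92 / 122.12 = 0.01572 mol
q_rxn = −q_cal = -50.7725 kJ
ΔH = -50.7725 / 0.01572 = -3230 kJ/mol

ΔH = -3230 kJ/mol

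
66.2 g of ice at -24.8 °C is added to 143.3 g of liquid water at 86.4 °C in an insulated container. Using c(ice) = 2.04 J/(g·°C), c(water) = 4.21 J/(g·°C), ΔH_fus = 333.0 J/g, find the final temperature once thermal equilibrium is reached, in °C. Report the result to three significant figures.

Heat to bring ice to 0 °C and melt it: q₁ = 66.2×2.04×24.8 + 66.2×333.0 = 25394 J
Heat the water can supply cooling to 0 °C: 143.3×4.21×86.4 = 52124.5 J > q₁, so all ice melts.
Energy balance: 143.3×4.21×(86.4 − T) = 25394 + 66.2×4.21×(T − 0)
603.293(86.4 − T) = 25394 + 278.702 T
52124.5 − 25394 = 881.995 T
T = 26730.5 / 881.995 = 30.31 °C

T_f = 30.3 °C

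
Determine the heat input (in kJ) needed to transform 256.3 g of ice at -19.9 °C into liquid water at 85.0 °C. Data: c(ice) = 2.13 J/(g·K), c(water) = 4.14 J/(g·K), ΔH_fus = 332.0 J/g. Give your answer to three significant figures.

q1 (heat ice -19.9→0.0 °C): 256.3 × 2.13 × 19.9 = 10864 J
q2 (melt at 0 °C): 256.3 × 332.0 = 85092 J
q3 (heat water 0.0→85.0 °C): 256.3 × 4.14 × 85.0 = 90192 J
Total: 10864 + 85092 + 90192 = 186148 J = 186 kJ

q = 186 kJ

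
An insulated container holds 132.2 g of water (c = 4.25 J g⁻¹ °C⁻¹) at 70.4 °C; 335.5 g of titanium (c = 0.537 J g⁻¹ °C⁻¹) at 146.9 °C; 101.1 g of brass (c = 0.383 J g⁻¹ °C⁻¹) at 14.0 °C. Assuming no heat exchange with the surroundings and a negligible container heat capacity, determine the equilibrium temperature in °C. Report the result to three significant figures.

T_f = 85.3 °C

Σ mᵢcᵢ(T − Tᵢ) = 0  ⇒  T = Σ mᵢcᵢTᵢ / Σ mᵢcᵢ
Σ mᵢcᵢ = 132.2×4.25 + 335.5×0.537 + 101.1×0.383 = 780.7348
Σ mᵢcᵢTᵢ = 561.85×70.4 + 180.1635×146.9 + 38.7213×14.0 = 66562
T = 66562 / 780.7348 = 85.26 °C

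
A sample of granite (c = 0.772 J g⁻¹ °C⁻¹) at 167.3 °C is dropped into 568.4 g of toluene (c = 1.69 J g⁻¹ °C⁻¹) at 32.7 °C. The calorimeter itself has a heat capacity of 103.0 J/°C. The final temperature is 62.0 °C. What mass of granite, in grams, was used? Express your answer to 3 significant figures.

m = 383 g

q_gained = (568.4 × 1.69 + 103.0) × (62.0 − 32.7) = 31160 J
q_lost = m × 0.772 × (167.3 − 62.0) = 81.2916 m
m = 31160 / 81.2916 = 383 g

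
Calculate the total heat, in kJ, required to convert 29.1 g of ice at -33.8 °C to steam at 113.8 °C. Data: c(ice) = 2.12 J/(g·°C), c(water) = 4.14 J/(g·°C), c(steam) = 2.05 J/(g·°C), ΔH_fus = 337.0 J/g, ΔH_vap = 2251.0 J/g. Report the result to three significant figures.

q1 (heat ice -33.8→0.0 °C): 29.1 × 2.12 × 33.8 = 2085 J
q2 (melt at 0 °C): 29.1 × 337.0 = 9807 J
q3 (heat water 0.0→100.0 °C): 29.1 × 4.14 × 100.0 = 12047 J
q4 (vaporize at 100 °C): 29.1 × 2251.0 = 65504 J
q5 (heat steam 100.0→113.8 °C): 29.1 × 2.05 × 13.8 = 823 J
Total: 2085 + 9807 + 12047 + 65504 + 823 = 90266 J = 90.3 kJ

q = 90.3 kJ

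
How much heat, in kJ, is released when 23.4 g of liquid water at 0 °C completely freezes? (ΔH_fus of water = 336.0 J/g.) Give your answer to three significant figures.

q = m × ΔH_fus = 23.4 × 336.0 = 7862 J = 7.86 kJ

q = 7.86 kJ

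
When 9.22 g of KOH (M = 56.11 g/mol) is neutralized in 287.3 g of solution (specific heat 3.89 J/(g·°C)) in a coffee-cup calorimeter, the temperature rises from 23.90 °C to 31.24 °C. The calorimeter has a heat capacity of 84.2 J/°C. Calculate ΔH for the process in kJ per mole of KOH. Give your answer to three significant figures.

|ΔT| = |31.24 − 23.90| = 7.34 °C
|q_surr| = (287.3 × 3.89 + 84.2) × 7.34 = 1201.797 × 7.34 = 8821 J
n(KOH) = 9.22 / 56.11 = 0.1643 mol
Temperature rose, so q_rxn = −|q_surr| = -8.821 kJ
ΔH = q_rxn / n = -53.69 kJ/mol

ΔH = -53.7 kJ/mol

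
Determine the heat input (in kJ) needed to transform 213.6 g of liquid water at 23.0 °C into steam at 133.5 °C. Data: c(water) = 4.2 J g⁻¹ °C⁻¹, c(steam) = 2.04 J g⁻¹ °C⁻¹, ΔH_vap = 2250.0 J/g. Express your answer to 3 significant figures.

q = 564 kJ

q1 (heat water 23.0→100.0 °C): 213.6 × 4.2 × 77.0 = 69078 J
q2 (vaporize at 100 °C): 213.6 × 2250.0 = 480600 J
q3 (heat steam 100.0→133.5 °C): 213.6 × 2.04 × 33.5 = 14597 J
Total: 69078 + 480600 + 14597 = 564275 J = 564 kJ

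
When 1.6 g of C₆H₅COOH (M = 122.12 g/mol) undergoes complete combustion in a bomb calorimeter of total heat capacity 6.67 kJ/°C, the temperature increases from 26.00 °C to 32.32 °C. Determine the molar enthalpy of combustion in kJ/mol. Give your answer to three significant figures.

ΔH = -3220 kJ/mol

ΔT = 32.32 − 26.00 = 6.32 °C
q_cal = C_cal × ΔT = 6.67 × 6.32 = 42.1544 kJ
n = 1.6 / 122.12 = 0.01310 mol
q_rxn = −q_cal = -42.1544 kJ
ΔH = -42.1544 / 0.01310 = -3218 kJ/mol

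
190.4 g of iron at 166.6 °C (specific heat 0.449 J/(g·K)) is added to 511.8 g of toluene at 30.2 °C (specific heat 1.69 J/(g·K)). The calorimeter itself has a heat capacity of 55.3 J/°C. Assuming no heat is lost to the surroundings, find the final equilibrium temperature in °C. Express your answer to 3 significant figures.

Heat lost by iron = heat gained by toluene + calorimeter.
(190.4)(0.449)(166.6 − T) = [(511.8)(1.69) + 55.3](T − 30.2)
85.4896 (166.6 − T) = 920.242 (T − 30.2)
14243 − 85.4896 T = 920.242 T − 27791
42034 = 1005.7316 T
T = 41.79 °C

T_f = 41.8 °C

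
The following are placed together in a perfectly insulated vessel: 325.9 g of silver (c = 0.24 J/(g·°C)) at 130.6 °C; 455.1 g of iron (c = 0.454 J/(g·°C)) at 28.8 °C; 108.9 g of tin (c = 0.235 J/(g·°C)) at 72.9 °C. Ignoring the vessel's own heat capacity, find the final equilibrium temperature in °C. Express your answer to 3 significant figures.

Σ mᵢcᵢ(T − Tᵢ) = 0  ⇒  T = Σ mᵢcᵢTᵢ / Σ mᵢcᵢ
Σ mᵢcᵢ = 325.9×0.24 + 455.1×0.454 + 108.9×0.235 = 310.4229
Σ mᵢcᵢTᵢ = 78.216×130.6 + 206.6154×28.8 + 25.5915×72.9 = 18031
T = 18031 / 310.4229 = 58.09 °C

T_f = 58.1 °C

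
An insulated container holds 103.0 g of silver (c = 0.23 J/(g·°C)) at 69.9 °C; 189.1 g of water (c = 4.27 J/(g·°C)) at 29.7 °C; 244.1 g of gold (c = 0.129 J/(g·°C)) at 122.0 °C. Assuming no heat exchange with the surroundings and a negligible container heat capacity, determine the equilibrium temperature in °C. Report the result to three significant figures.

T_f = 34.2 °C

Σ mᵢcᵢ(T − Tᵢ) = 0  ⇒  T = Σ mᵢcᵢTᵢ / Σ mᵢcᵢ
Σ mᵢcᵢ = 103.0×0.23 + 189.1×4.27 + 244.1×0.129 = 862.6359
Σ mᵢcᵢTᵢ = 23.69×69.9 + 807.457×29.7 + 31.4889×122.0 = 29479
T = 29479 / 862.6359 = 34.17 °C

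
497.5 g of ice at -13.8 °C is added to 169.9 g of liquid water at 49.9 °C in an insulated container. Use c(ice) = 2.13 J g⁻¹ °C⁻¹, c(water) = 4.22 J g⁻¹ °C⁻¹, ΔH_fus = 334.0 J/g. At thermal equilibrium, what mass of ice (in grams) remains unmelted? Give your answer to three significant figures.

m_ice remaining = 434 g

Heat to warm all ice to 0 °C: 497.5×2.13×13.8 = 14624 J
Heat released by water cooling to 0 °C: 169.9×4.22×49.9 = 35777 J
35777 J < 14624 + 497.5×334.0 = 180789 J, so not all ice melts; final T = 0 °C.
Heat left for melting: 35777 − 14624 = 21153 J
Mass melted = 21153 / 334.0 = 63.33 g
Ice remaining = 497.5 − 63.33 = 434.17 g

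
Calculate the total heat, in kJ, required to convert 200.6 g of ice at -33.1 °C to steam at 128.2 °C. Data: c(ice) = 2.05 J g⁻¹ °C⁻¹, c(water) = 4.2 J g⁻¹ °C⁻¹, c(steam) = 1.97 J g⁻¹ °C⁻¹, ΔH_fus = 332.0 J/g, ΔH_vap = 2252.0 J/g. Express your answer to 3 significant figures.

q = 627 kJ

q1 (heat ice -33.1→0.0 °C): 200.6 × 2.05 × 33.1 = 13612 J
q2 (melt at 0 °C): 200.6 × 332.0 = 66599 J
q3 (heat water 0.0→100.0 °C): 200.6 × 4.2 × 100.0 = 84252 J
q4 (vaporize at 100 °C): 200.6 × 2252.0 = 451751 J
q5 (heat steam 100.0→128.2 °C): 200.6 × 1.97 × 28.2 = 11144 J
Total: 13612 + 66599 + 84252 + 451751 + 11144 = 627358 J = 627 kJ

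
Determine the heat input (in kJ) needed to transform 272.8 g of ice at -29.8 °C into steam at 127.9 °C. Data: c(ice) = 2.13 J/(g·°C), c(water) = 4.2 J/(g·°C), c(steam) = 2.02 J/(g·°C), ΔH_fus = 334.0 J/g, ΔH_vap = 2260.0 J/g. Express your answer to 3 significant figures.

q = 855 kJ

q1 (heat ice -29.8→0.0 °C): 272.8 × 2.13 × 29.8 = 17316 J
q2 (melt at 0 °C): 272.8 × 334.0 = 91115 J
q3 (heat water 0.0→100.0 °C): 272.8 × 4.2 × 100.0 = 114576 J
q4 (vaporize at 100 °C): 272.8 × 2260.0 = 616528 J
q5 (heat steam 100.0→127.9 °C): 272.8 × 2.02 × 27.9 = 15374 J
Total: 17316 + 91115 + 114576 + 616528 + 15374 = 854909 J = 855 kJ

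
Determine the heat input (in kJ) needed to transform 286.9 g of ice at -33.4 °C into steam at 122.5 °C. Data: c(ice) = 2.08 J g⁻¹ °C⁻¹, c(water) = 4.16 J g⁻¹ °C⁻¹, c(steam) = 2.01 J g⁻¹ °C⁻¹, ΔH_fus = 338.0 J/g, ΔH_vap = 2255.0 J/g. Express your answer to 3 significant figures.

q = 896 kJ

q1 (heat ice -33.4→0.0 °C): 286.9 × 2.08 × 33.4 = 19932 J
q2 (melt at 0 °C): 286.9 × 338.0 = 96972 J
q3 (heat water 0.0→100.0 °C): 286.9 × 4.16 × 100.0 = 119350 J
q4 (vaporize at 100 °C): 286.9 × 2255.0 = 646960 J
q5 (heat steam 100.0→122.5 °C): 286.9 × 2.01 × 22.5 = 12975 J
Total: 19932 + 96972 + 119350 + 646960 + 12975 = 896189 J = 896 kJ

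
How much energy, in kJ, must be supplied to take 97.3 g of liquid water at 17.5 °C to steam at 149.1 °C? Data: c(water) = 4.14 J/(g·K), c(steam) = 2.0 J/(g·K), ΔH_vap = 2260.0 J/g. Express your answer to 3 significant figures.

q = 263 kJ

q1 (heat water 17.5→100.0 °C): 97.3 × 4.14 × 82.5 = 33233 J
q2 (vaporize at 100 °C): 97.3 × 2260.0 = 219898 J
q3 (heat steam 100.0→149.1 °C): 97.3 × 2.0 × 49.1 = 9555 J
Total: 33233 + 219898 + 9555 = 262686 J = 263 kJ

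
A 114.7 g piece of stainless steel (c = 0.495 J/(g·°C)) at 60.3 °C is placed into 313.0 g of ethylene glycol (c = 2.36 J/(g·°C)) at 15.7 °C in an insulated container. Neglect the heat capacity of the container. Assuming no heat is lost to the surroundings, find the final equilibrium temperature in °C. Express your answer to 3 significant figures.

Heat lost by stainless steel = heat gained by ethylene glycol.
(114.7)(0.495)(60.3 − T) = (313.0)(2.36)(T − 15.7)
56.7765 (60.3 − T) = 738.68 (T − 15.7)
3423.6 − 56.7765 T = 738.68 T − 11597
15020.6 = 795.4565 T
T = 18.88 °C

T_f = 18.9 °C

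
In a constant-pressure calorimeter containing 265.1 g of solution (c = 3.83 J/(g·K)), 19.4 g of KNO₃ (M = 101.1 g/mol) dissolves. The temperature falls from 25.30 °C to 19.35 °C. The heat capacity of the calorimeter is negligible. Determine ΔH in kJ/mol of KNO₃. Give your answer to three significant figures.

ΔH = 31.5 kJ/mol

|ΔT| = |19.35 − 25.30| = 5.95 °C
|q_surr| = (265.1 × 3.83) × 5.95 = 1015.333 × 5.95 = 6041 J
n(KNO₃) = 19.4 / 101.1 = 0.1919 mol
Temperature fell, so q_rxn = +|q_surr| = 6.041 kJ
ΔH = q_rxn / n = 31.48 kJ/mol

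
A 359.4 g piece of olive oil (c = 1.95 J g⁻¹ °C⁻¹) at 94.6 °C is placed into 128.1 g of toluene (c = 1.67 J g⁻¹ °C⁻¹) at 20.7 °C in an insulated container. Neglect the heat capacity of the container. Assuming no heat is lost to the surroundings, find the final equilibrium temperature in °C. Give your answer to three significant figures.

Heat lost by olive oil = heat gained by toluene.
(359.4)(1.95)(94.6 − T) = (128.1)(1.67)(T − 20.7)
700.83 (94.6 − T) = 213.927 (T − 20.7)
66299 − 700.83 T = 213.927 T − 4428.3
70727.3 = 914.757 T
T = 77.32 °C

T_f = 77.3 °C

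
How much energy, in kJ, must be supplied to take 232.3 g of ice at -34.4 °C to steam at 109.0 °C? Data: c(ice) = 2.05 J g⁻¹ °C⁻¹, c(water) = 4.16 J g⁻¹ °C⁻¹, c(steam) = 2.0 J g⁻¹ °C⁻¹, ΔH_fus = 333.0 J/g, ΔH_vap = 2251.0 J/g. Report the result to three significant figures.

q1 (heat ice -34.4→0.0 °C): 232.3 × 2.05 × 34.4 = 16382 J
q2 (melt at 0 °C): 232.3 × 333.0 = 77356 J
q3 (heat water 0.0→100.0 °C): 232.3 × 4.16 × 100.0 = 96637 J
q4 (vaporize at 100 °C): 232.3 × 2251.0 = 522907 J
q5 (heat steam 100.0→109.0 °C): 232.3 × 2.0 × 9.0 = 4181 J
Total: 16382 + 77356 + 96637 + 522907 + 4181 = 717463 J = 717 kJ

q = 717 kJ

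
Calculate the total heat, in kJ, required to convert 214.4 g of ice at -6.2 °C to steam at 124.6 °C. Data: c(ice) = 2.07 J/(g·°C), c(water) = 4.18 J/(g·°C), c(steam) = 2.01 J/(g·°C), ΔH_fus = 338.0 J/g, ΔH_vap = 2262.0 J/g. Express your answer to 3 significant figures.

q1 (heat ice -6.2→0.0 °C): 214.4 × 2.07 × 6.2 = 2752 J
q2 (melt at 0 °C): 214.4 × 338.0 = 72467 J
q3 (heat water 0.0→100.0 °C): 214.4 × 4.18 × 100.0 = 89619 J
q4 (vaporize at 100 °C): 214.4 × 2262.0 = 484973 J
q5 (heat steam 100.0→124.6 °C): 214.4 × 2.01 × 24.6 = 10601 J
Total: 2752 + 72467 + 89619 + 484973 + 10601 = 660412 J = 660 kJ

q = 660 kJ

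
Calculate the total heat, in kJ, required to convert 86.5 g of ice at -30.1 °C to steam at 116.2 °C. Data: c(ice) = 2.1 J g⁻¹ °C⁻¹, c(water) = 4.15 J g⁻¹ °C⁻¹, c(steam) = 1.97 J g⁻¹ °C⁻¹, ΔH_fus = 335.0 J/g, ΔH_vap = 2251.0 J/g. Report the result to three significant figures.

q = 268 kJ

q1 (heat ice -30.1→0.0 °C): 86.5 × 2.1 × 30.1 = 5468 J
q2 (melt at 0 °C): 86.5 × 335.0 = 28978 J
q3 (heat water 0.0→100.0 °C): 86.5 × 4.15 × 100.0 = 35898 J
q4 (vaporize at 100 °C): 86.5 × 2251.0 = 194712 J
q5 (heat steam 100.0→116.2 °C): 86.5 × 1.97 × 16.2 = 2761 J
Total: 5468 + 28978 + 35898 + 194712 + 2761 = 267817 J = 268 kJ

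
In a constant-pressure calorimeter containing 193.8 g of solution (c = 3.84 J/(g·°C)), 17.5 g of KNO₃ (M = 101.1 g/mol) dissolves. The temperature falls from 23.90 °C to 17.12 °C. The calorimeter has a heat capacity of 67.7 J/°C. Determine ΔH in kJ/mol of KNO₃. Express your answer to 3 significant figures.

|ΔT| = |17.12 − 23.90| = 6.78 °C
|q_surr| = (193.8 × 3.84 + 67.7) × 6.78 = 811.892 × 6.78 = 5505 J
n(KNO₃) = 17.5 / 101.1 = 0.1731 mol
Temperature fell, so q_rxn = +|q_surr| = 5.505 kJ
ΔH = q_rxn / n = 31.80 kJ/mol

ΔH = 31.8 kJ/mol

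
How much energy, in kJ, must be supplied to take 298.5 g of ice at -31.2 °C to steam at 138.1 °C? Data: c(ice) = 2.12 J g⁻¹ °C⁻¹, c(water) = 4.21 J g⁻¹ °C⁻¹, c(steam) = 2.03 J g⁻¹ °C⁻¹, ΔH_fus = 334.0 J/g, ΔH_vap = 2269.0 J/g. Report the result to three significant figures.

q = 945 kJ

q1 (heat ice -31.2→0.0 °C): 298.5 × 2.12 × 31.2 = 19744 J
q2 (melt at 0 °C): 298.5 × 334.0 = 99699 J
q3 (heat water 0.0→100.0 °C): 298.5 × 4.21 × 100.0 = 125669 J
q4 (vaporize at 100 °C): 298.5 × 2269.0 = 677297 J
q5 (heat steam 100.0→138.1 °C): 298.5 × 2.03 × 38.1 = 23087 J
Total: 19744 + 99699 + 125669 + 677297 + 23087 = 945496 J = 945 kJ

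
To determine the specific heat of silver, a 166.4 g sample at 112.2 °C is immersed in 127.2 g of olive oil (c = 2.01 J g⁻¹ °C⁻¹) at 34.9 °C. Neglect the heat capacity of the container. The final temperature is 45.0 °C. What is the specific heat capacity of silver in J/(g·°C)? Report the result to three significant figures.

q_gained = (127.2 × 2.01) × (45.0 − 34.9) = 2582 J
q_lost = 166.4 × c × (112.2 − 45.0) = 11182.08 c
Set equal: c = 2582 / 11182.08 = 0.231 J/(g·°C)

c = 0.231 J/(g·°C)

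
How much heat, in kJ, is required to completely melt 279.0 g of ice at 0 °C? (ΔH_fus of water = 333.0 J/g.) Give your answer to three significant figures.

q = m × ΔH_fus = 279.0 × 333.0 = 92910 J = 92.9 kJ

q = 92.9 kJ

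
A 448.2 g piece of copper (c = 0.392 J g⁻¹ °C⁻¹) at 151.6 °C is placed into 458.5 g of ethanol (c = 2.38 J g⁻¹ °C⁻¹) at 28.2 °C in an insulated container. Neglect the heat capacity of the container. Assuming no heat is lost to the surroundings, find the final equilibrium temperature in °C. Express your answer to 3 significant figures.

T_f = 45.3 °C

Heat lost by copper = heat gained by ethanol.
(448.2)(0.392)(151.6 − T) = (458.5)(2.38)(T − 28.2)
175.6944 (151.6 − T) = 1091.23 (T − 28.2)
26635 − 175.6944 T = 1091.23 T − 30773
57408 = 1266.9244 T
T = 45.31 °C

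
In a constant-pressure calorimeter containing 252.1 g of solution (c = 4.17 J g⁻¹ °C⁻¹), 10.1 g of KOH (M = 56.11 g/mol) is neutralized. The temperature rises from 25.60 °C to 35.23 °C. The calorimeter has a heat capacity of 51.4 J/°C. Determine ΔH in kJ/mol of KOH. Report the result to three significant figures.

|ΔT| = |35.23 − 25.60| = 9.63 °C
|q_surr| = (252.1 × 4.17 + 51.4) × 9.63 = 1102.657 × 9.63 = 10620 J
n(KOH) = 10.1 / 56.11 = 0.1800 mol
Temperature rose, so q_rxn = −|q_surr| = -10.62 kJ
ΔH = q_rxn / n = -59.00 kJ/mol

ΔH = -59.0 kJ/mol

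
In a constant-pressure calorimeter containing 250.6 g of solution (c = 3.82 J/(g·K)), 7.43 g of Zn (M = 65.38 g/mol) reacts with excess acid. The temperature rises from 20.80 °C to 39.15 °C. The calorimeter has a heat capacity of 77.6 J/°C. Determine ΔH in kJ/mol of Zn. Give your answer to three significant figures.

|ΔT| = |39.15 − 20.80| = 18.35 °C
|q_surr| = (250.6 × 3.82 + 77.6) × 18.35 = 1034.892 × 18.35 = 18990 J
n(Zn) = 7.43 / 65.38 = 0.1136 mol
Temperature rose, so q_rxn = −|q_surr| = -18.99 kJ
ΔH = q_rxn / n = -167.2 kJ/mol

ΔH = -167 kJ/mol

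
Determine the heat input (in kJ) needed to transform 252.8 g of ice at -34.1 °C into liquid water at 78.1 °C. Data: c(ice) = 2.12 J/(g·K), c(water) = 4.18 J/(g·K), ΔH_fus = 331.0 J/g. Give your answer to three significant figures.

q1 (heat ice -34.1→0.0 °C): 252.8 × 2.12 × 34.1 = 18275 J
q2 (melt at 0 °C): 252.8 × 331.0 = 83677 J
q3 (heat water 0.0→78.1 °C): 252.8 × 4.18 × 78.1 = 82529 J
Total: 18275 + 83677 + 82529 = 184481 J = 184 kJ

q = 184 kJ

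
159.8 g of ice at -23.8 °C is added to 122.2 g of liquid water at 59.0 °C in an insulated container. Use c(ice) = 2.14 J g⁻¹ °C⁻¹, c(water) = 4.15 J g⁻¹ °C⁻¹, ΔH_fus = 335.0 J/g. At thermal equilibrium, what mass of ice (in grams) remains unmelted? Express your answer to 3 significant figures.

m_ice remaining = 94.8 g

Heat to warm all ice to 0 °C: 159.8×2.14×23.8 = 8138.9 J
Heat released by water cooling to 0 °C: 122.2×4.15×59.0 = 29921 J
29921 J < 8138.9 + 159.8×335.0 = 61671.9 J, so not all ice melts; final T = 0 °C.
Heat left for melting: 29921 − 8138.9 = 21782.1 J
Mass melted = 21782.1 / 335.0 = 65.02 g
Ice remaining = 159.8 − 65.02 = 94.78 g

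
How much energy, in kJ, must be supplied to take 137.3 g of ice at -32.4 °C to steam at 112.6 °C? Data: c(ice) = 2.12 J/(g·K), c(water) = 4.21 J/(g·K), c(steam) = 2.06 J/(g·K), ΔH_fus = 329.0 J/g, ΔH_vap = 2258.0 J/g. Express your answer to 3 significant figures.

q1 (heat ice -32.4→0.0 °C): 137.3 × 2.12 × 32.4 = 9431 J
q2 (melt at 0 °C): 137.3 × 329.0 = 45172 J
q3 (heat water 0.0→100.0 °C): 137.3 × 4.21 × 100.0 = 57803 J
q4 (vaporize at 100 °C): 137.3 × 2258.0 = 310023 J
q5 (heat steam 100.0→112.6 °C): 137.3 × 2.06 × 12.6 = 3564 J
Total: 9431 + 45172 + 57803 + 310023 + 3564 = 425993 J = 426 kJ

q = 426 kJ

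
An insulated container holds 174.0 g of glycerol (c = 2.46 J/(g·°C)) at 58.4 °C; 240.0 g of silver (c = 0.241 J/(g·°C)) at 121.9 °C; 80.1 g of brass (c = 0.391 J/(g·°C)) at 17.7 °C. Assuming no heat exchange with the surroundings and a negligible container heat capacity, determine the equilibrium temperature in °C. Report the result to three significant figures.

Σ mᵢcᵢ(T − Tᵢ) = 0  ⇒  T = Σ mᵢcᵢTᵢ / Σ mᵢcᵢ
Σ mᵢcᵢ = 174.0×2.46 + 240.0×0.241 + 80.1×0.391 = 517.1991
Σ mᵢcᵢTᵢ = 428.04×58.4 + 57.84×121.9 + 31.3191×17.7 = 32603
T = 32603 / 517.1991 = 63.04 °C

T_f = 63.0 °C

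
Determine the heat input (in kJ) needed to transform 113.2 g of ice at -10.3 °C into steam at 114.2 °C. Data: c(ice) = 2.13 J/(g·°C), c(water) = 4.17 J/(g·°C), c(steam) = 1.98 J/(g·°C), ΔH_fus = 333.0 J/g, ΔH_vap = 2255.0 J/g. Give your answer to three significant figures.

q = 346 kJ

q1 (heat ice -10.3→0.0 °C): 113.2 × 2.13 × 10.3 = 2483 J
q2 (melt at 0 °C): 113.2 × 333.0 = 37696 J
q3 (heat water 0.0→100.0 °C): 113.2 × 4.17 × 100.0 = 47204 J
q4 (vaporize at 100 °C): 113.2 × 2255.0 = 255266 J
q5 (heat steam 100.0→114.2 °C): 113.2 × 1.98 × 14.2 = 3183 J
Total: 2483 + 37696 + 47204 + 255266 + 3183 = 345832 J = 346 kJ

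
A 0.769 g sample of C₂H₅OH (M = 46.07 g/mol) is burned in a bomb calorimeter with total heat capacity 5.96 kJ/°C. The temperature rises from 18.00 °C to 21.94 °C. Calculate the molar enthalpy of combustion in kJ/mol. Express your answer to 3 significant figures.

ΔH = -1410 kJ/mol

ΔT = 21.94 − 18.00 = 3.94 °C
q_cal = C_cal × ΔT = 5.96 × 3.94 = 23.4824 kJ
n = 0.769 / 46.07 = 0.01669 mol
q_rxn = −q_cal = -23.4824 kJ
ΔH = -23.4824 / 0.01669 = -1407 kJ/mol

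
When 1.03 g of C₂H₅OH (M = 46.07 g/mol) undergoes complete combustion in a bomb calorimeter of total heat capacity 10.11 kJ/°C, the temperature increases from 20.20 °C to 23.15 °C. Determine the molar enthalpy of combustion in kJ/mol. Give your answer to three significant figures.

ΔT = 23.15 − 20.20 = 2.95 °C
q_cal = C_cal × ΔT = 10.11 × 2.95 = 29.8245 kJ
n = 1.03 / 46.07 = 0.02236 mol
q_rxn = −q_cal = -29.8245 kJ
ΔH = -29.8245 / 0.02236 = -1334 kJ/mol

ΔH = -1330 kJ/mol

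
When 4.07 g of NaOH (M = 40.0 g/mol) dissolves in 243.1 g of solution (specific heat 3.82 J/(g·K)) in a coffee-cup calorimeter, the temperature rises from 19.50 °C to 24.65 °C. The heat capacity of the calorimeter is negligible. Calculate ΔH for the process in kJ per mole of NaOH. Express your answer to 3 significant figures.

|ΔT| = |24.65 − 19.50| = 5.15 °C
|q_surr| = (243.1 × 3.82) × 5.15 = 928.642 × 5.15 = 4783 J
n(NaOH) = 4.07 / 40.0 = 0.1018 mol
Temperature rose, so q_rxn = −|q_surr| = -4.783 kJ
ΔH = q_rxn / n = -46.98 kJ/mol

ΔH = -47.0 kJ/mol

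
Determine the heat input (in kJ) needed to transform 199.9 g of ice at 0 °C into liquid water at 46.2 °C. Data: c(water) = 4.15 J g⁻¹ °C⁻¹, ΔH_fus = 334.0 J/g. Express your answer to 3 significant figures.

q = 105 kJ

q1 (melt at 0 °C): 199.9 × 334.0 = 66767 J
q2 (heat water 0.0→46.2 °C): 199.9 × 4.15 × 46.2 = 38327 J
Total: 66767 + 38327 = 105094 J = 105 kJ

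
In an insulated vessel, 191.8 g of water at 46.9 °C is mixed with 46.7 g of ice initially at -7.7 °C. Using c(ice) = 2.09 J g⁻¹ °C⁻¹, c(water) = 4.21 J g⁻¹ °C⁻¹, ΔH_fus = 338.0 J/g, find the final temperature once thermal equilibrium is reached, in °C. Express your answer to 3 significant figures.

Heat to bring ice to 0 °C and melt it: q₁ = 46.7×2.09×7.7 + 46.7×338.0 = 16536 J
Heat the water can supply cooling to 0 °C: 191.8×4.21×46.9 = 37870.7 J > q₁, so all ice melts.
Energy balance: 191.8×4.21×(46.9 − T) = 16536 + 46.7×4.21×(T − 0)
807.478(46.9 − T) = 16536 + 196.607 T
37870.7 − 16536 = 1004.085 T
T = 21334.7 / 1004.085 = 21.248 °C

T_f = 21.2 °C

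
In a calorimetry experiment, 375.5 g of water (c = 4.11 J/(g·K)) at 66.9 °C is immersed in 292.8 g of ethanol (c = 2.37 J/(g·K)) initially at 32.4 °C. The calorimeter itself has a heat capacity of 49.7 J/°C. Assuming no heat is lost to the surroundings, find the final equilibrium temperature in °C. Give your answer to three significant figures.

Heat lost by water = heat gained by ethanol + calorimeter.
(375.5)(4.11)(66.9 − T) = [(292.8)(2.37) + 49.7](T − 32.4)
1543.305 (66.9 − T) = 743.636 (T − 32.4)
103250 − 1543.305 T = 743.636 T − 24094
127344 = 2286.941 T
T = 55.68 °C

T_f = 55.7 °C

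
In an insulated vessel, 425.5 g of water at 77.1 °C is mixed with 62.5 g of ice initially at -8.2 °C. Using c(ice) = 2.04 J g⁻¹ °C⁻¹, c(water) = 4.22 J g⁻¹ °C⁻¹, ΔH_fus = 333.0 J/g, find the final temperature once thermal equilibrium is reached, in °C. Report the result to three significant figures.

Heat to bring ice to 0 °C and melt it: q₁ = 62.5×2.04×8.2 + 62.5×333.0 = 21858 J
Heat the water can supply cooling to 0 °C: 425.5×4.22×77.1 = 138442 J > q₁, so all ice melts.
Energy balance: 425.5×4.22×(77.1 − T) = 21858 + 62.5×4.22×(T − 0)
1795.61(77.1 − T) = 21858 + 263.75 T
138442 − 21858 = 2059.36 T
T = 116584 / 2059.36 = 56.61 °C

T_f = 56.6 °C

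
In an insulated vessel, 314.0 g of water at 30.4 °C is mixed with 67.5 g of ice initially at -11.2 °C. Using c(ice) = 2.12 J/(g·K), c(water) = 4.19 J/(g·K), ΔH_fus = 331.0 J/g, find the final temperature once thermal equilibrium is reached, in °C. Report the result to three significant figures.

Heat to bring ice to 0 °C and melt it: q₁ = 67.5×2.12×11.2 + 67.5×331.0 = 23945 J
Heat the water can supply cooling to 0 °C: 314.0×4.19×30.4 = 39996.1 J > q₁, so all ice melts.
Energy balance: 314.0×4.19×(30.4 − T) = 23945 + 67.5×4.19×(T − 0)
1315.66(30.4 − T) = 23945 + 282.825 T
39996.1 − 23945 = 1598.485 T
T = 16051.1 / 1598.485 = 10.04 °C

T_f = 10.0 °C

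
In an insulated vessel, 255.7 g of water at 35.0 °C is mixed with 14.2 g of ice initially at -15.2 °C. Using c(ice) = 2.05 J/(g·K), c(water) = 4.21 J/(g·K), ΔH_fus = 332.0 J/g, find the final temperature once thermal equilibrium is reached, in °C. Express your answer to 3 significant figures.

T_f = 28.6 °C

Heat to bring ice to 0 °C and melt it: q₁ = 14.2×2.05×15.2 + 14.2×332.0 = 5156.9 J
Heat the water can supply cooling to 0 °C: 255.7×4.21×35.0 = 37677.4 J > q₁, so all ice melts.
Energy balance: 255.7×4.21×(35.0 − T) = 5156.9 + 14.2×4.21×(T − 0)
1076.497(35.0 − T) = 5156.9 + 59.782 T
37677.4 − 5156.9 = 1136.279 T
T = 32520.5 / 1136.279 = 28.62 °C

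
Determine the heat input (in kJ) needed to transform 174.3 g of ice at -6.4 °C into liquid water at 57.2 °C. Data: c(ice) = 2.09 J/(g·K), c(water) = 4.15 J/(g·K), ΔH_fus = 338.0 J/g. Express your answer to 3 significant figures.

q1 (heat ice -6.4→0.0 °C): 174.3 × 2.09 × 6.4 = 2331 J
q2 (melt at 0 °C): 174.3 × 338.0 = 58913 J
q3 (heat water 0.0→57.2 °C): 174.3 × 4.15 × 57.2 = 41375 J
Total: 2331 + 58913 + 41375 = 102619 J = 103 kJ

q = 103 kJ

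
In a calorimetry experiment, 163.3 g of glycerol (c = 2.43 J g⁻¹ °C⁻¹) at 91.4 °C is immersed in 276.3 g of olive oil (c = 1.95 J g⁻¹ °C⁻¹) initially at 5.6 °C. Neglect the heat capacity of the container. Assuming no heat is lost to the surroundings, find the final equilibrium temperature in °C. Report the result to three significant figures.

T_f = 42.0 °C

Heat lost by glycerol = heat gained by olive oil.
(163.3)(2.43)(91.4 − T) = (276.3)(1.95)(T − 5.6)
396.819 (91.4 − T) = 538.785 (T − 5.6)
36269 − 396.819 T = 538.785 T − 3017.2
39286.2 = 935.604 T
T = 41.99 °C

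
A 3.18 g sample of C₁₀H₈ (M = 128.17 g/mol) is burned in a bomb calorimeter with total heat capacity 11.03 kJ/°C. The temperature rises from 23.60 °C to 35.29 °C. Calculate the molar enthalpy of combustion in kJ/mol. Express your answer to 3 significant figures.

ΔH = -5200 kJ/mol

ΔT = 35.29 − 23.60 = 11.69 °C
q_cal = C_cal × ΔT = 11.03 × 11.69 = 128.9407 kJ
n = 3.18 / 128.17 = 0.02481 mol
q_rxn = −q_cal = -128.9407 kJ
ΔH = -128.9407 / 0.02481 = -5197 kJ/mol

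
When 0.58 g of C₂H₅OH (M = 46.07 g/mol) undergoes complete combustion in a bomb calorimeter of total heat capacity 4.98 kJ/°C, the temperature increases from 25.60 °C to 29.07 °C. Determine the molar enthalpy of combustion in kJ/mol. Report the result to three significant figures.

ΔT = 29.07 − 25.60 = 3.47 °C
q_cal = C_cal × ΔT = 4.98 × 3.47 = 17.2806 kJ
n = 0.58 / 46.07 = 0.01259 mol
q_rxn = −q_cal = -17.2806 kJ
ΔH = -17.2806 / 0.01259 = -1373 kJ/mol

ΔH = -1370 kJ/mol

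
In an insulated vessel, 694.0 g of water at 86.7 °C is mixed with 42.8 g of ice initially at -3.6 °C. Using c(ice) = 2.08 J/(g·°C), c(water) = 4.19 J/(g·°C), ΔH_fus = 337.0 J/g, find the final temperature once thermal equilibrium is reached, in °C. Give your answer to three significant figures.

Heat to bring ice to 0 °C and melt it: q₁ = 42.8×2.08×3.6 + 42.8×337.0 = 14744 J
Heat the water can supply cooling to 0 °C: 694.0×4.19×86.7 = 252111 J > q₁, so all ice melts.
Energy balance: 694.0×4.19×(86.7 − T) = 14744 + 42.8×4.19×(T − 0)
2907.86(86.7 − T) = 14744 + 179.332 T
252111 − 14744 = 3087.192 T
T = 237367 / 3087.192 = 76.89 °C

T_f = 76.9 °C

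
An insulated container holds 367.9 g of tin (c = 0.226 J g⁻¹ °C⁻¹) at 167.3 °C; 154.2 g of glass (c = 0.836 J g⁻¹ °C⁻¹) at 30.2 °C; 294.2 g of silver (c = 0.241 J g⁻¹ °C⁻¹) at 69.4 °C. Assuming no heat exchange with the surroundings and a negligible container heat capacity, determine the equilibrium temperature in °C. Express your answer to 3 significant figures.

T_f = 80.3 °C

Σ mᵢcᵢ(T − Tᵢ) = 0  ⇒  T = Σ mᵢcᵢTᵢ / Σ mᵢcᵢ
Σ mᵢcᵢ = 367.9×0.226 + 154.2×0.836 + 294.2×0.241 = 282.9588
Σ mᵢcᵢTᵢ = 83.1454×167.3 + 128.9112×30.2 + 70.9022×69.4 = 22724
T = 22724 / 282.9588 = 80.31 °C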